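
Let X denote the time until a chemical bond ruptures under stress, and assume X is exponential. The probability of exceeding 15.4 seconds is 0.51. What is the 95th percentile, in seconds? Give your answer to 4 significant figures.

e^(−λ·15.4) = 0.51 ⇒ λ = −ln(0.51)/15.4 = 0.0437237.
95th percentile: 1 − e^(−λt) = 0.95, t = −ln(0.05)/λ = 68.5151 seconds.

68.52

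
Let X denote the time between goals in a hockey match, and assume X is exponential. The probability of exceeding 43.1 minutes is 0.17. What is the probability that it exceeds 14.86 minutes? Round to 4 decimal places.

0.5428

e^(−λ·43.1) = 0.17 ⇒ λ = −ln(0.17)/43.1 = 0.0411127.
P(X > 14.86) = e^(−0.0411127·14.86) = e^(−0.61093) ≈ 0.5428.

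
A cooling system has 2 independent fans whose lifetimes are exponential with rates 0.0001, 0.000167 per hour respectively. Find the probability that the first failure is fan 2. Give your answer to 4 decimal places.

0.6255

The time to first failure is exponential with rate Σλ = 0.0001 + 0.000167 = 0.000267.
P(fan 2 first) = λ_2/Σλ = 0.000167/0.000267 ≈ 0.6255.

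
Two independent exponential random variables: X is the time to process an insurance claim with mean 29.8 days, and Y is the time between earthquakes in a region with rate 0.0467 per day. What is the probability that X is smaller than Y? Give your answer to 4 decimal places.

λ_1 = 1/29.8 = 0.033557, λ_2 = 0.0467.
For independent exponentials, P(X < Y) = λ_1/(λ_1+λ_2) = 0.033557/0.080257 ≈ 0.4181.

0.4181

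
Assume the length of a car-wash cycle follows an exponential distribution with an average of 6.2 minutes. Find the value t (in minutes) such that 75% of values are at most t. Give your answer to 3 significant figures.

8.60

The rate is λ = 1/6.2 = 0.16129 per minute.
Set 1 − e^(−λt) = 0.75, so t = −ln(0.25)/λ = 1.3863/0.16129 ≈ 8.59503 minutes.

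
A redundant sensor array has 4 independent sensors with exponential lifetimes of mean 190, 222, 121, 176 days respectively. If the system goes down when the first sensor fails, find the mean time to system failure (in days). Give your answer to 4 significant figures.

The first failure time is exponential with rate Σλ_i = 1/190 + 1/222 + 1/121 + 1/176 = 0.0237139 per day.
E[min] = 1/Σλ = 1/0.0237139 = 42.1693 days.

42.17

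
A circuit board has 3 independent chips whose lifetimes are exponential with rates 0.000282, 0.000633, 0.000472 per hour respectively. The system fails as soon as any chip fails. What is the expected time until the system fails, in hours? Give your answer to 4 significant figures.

721.0

The time to first failure is exponential with rate Σλ = 0.000282 + 0.000633 + 0.000472 = 0.001387.
E[min] = 1/Σλ = 1/0.001387 = 720.981 hours.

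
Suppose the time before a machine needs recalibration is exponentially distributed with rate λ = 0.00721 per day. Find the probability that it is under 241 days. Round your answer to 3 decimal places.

P(X ≤ 241) = 1 − e^(−λ·241) = 1 − e^(−1.7376) ≈ 0.824.

0.824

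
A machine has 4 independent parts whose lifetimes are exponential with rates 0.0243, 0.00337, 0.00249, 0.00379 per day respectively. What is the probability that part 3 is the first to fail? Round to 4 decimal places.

The time to first failure is exponential with rate Σλ = 0.0243 + 0.00337 + 0.00249 + 0.00379 = 0.03395.
P(part 3 first) = λ_3/Σλ = 0.00249/0.03395 ≈ 0.0733.

0.0733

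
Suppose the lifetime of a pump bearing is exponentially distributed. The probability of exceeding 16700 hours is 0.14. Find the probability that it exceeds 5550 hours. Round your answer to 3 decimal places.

0.520

e^(−λ·16700) = 0.14 ⇒ λ = −ln(0.14)/16700 = 0.000117731.
P(X > 5550) = e^(−0.000117731·5550) = e^(−0.65341) ≈ 0.520.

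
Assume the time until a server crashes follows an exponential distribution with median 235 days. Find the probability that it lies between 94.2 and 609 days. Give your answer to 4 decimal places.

0.5915

For an exponential, median = ln(2)/λ, so λ = ln 2 / 235 = 0.00294956 per day.
P(94.2 < X < 609) = e^(−λ·94.2) − e^(−λ·609) = 0.75741 − 0.16591 ≈ 0.5915.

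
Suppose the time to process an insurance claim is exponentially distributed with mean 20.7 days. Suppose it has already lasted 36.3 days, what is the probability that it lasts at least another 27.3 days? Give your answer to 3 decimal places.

0.267

The rate is λ = 1/20.7 = 0.0483092 per day.
By the memoryless property, P(X > 36.3+27.3 | X > 36.3) = P(X > 27.3).
P(X > 27.3) = e^(−1.3188) ≈ 0.267.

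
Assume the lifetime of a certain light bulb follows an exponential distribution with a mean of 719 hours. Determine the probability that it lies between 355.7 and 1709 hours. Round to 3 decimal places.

0.517

The rate is λ = 1/719 = 0.00139082 per hour.
P(355.7 < X < 1709) = e^(−λ·355.7) − e^(−λ·1709) = 0.60974 − 0.09284 ≈ 0.517.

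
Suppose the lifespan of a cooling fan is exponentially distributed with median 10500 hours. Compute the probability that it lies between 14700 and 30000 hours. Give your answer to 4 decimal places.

For an exponential, median = ln(2)/λ, so λ = ln 2 / 10500 = 0.000066014 per hour.
P(14700 < X < 30000) = e^(−λ·14700) − e^(−λ·30000) = 0.37893 − 0.13801 ≈ 0.2409.

0.2409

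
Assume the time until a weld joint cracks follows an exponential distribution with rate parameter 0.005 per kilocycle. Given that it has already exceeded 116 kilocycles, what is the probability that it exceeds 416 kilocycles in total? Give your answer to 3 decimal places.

By the memoryless property, P(X > 116+300 | X > 116) = P(X > 300).
P(X > 300) = e^(−1.5) ≈ 0.223.

0.223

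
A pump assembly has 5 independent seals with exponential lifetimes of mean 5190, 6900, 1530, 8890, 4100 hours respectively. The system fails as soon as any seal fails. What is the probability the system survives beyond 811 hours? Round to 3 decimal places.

The first failure time is exponential with rate Σλ_i = 1/5190 + 1/6900 + 1/1530 + 1/8890 + 1/4100 = 0.00134759 per hour.
P(min > 811) = e^(−0.00134759·811) = e^(−1.0929) ≈ 0.335.

0.335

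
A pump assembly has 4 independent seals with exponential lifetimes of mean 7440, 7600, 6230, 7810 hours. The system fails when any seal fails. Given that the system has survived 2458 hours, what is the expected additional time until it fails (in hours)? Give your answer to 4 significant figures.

1803

First-failure rate Σλ = 1/7440 + 1/7600 + 1/6230 + 1/7810 = 0.000554542.
By memorylessness the expected residual is 1/Σλ = 1803.29 hours, regardless of the 2458 already elapsed.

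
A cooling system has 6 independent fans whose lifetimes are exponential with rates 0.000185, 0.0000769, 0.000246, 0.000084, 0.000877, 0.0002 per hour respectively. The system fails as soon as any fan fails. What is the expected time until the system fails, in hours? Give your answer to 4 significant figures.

599.2

The time to first failure is exponential with rate Σλ = 0.000185 + 0.0000769 + 0.000246 + 0.000084 + 0.000877 + 0.0002 = 0.0016689.
E[min] = 1/Σλ = 1/0.0016689 = 599.197 hours.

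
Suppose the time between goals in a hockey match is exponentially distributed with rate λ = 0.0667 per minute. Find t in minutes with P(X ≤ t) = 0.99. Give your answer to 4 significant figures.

Set 1 − e^(−λt) = 0.99, so t = −ln(0.01)/λ = 4.6052/0.0667 ≈ 69.043 minutes.

69.04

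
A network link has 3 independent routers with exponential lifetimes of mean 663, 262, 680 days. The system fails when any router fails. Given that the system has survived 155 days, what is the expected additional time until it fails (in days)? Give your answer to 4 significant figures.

First-failure rate Σλ = 1/663 + 1/262 + 1/680 = 0.00679568.
By memorylessness the expected residual is 1/Σλ = 147.152 days, regardless of the 155 already elapsed.

147.2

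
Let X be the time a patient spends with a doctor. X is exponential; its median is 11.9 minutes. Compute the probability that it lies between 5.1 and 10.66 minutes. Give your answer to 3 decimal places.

For an exponential, median = ln(2)/λ, so λ = ln 2 / 11.9 = 0.0582477 per minute.
P(5.1 < X < 10.66) = e^(−λ·5.1) − e^(−λ·10.66) = 0.74300 − 0.53745 ≈ 0.206.

0.206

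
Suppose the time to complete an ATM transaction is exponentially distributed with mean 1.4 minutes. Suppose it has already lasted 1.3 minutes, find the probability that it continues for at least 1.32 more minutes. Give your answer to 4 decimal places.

0.3895

The rate is λ = 1/1.4 = 0.714286 per minute.
The exponential is memoryless, so the remaining time is again Exp(λ): the condition X > 1.3 is irrelevant.
P(X > 1.32) = e^(−0.94286) ≈ 0.3895.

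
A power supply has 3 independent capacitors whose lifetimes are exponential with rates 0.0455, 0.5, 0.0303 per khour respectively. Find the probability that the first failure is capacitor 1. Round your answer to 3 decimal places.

0.079

The time to first failure is exponential with rate Σλ = 0.0455 + 0.5 + 0.0303 = 0.5758.
P(capacitor 1 first) = λ_1/Σλ = 0.0455/0.5758 ≈ 0.079.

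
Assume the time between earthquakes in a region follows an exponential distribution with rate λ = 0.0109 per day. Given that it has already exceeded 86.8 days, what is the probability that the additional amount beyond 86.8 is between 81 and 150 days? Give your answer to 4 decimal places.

Memoryless: the residual past 86.8 is again Exp(λ).
P(81 < residual < 150) = e^(−λ·81) − e^(−λ·150) = 0.41358 − 0.19495 ≈ 0.2186.

0.2186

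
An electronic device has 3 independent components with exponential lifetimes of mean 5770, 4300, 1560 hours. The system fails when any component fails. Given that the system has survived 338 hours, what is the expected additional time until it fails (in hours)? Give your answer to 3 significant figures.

955

First-failure rate Σλ = 1/5770 + 1/4300 + 1/1560 = 0.00104689.
By memorylessness the expected residual is 1/Σλ = 955.207 hours, regardless of the 338 already elapsed.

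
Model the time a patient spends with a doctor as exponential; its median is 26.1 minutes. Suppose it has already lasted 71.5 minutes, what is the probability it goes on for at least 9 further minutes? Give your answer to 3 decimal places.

For an exponential, median = ln(2)/λ, so λ = ln 2 / 26.1 = 0.0265574 per minute.
P(X > s+t | X > s) = e^(−λ(s+t))/e^(−λs) = e^(−λt), independent of s = 71.5.
P(X > 9) = e^(−0.23902) ≈ 0.787.

0.787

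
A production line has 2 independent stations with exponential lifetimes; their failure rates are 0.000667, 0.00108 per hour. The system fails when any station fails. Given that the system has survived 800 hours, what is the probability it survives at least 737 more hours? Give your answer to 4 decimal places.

Time to first failure ~ Exp(Σλ) with Σλ = 0.001747.
By memorylessness, P(T > 800+737 | T > 800) = P(T > 737) = e^(−0.001747·737) ≈ 0.2759.

0.2759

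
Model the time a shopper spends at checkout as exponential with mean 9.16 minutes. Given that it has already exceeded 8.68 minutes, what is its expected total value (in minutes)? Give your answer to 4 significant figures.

The rate is λ = 1/9.16 = 0.10917 per minute.
By memorylessness, E[X | X > 8.68] = 8.68 + 1/λ = 8.68 + 9.16 = 17.84 minutes.

17.84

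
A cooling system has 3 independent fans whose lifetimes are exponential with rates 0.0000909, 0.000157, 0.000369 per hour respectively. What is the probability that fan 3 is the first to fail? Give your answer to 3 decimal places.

0.598

The time to first failure is exponential with rate Σλ = 0.0000909 + 0.000157 + 0.000369 = 0.0006169.
P(fan 3 first) = λ_3/Σλ = 0.000369/0.0006169 ≈ 0.598.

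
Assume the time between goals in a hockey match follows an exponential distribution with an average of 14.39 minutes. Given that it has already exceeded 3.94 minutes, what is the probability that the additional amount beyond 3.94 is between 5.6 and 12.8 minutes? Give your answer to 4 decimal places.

The rate is λ = 1/14.39 = 0.0694927 per minute.
Memoryless: the residual past 3.94 is again Exp(λ).
P(5.6 < residual < 12.8) = e^(−λ·5.6) − e^(−λ·12.8) = 0.67763 − 0.41086 ≈ 0.2668.

0.2668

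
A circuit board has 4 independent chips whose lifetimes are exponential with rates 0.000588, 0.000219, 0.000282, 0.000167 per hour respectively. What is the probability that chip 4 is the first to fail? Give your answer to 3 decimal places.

0.133

The time to first failure is exponential with rate Σλ = 0.000588 + 0.000219 + 0.000282 + 0.000167 = 0.001256.
P(chip 4 first) = λ_4/Σλ = 0.000167/0.001256 ≈ 0.133.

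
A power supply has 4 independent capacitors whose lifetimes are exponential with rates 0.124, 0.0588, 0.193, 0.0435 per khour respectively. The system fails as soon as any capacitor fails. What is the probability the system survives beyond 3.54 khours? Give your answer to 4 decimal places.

The time to first failure is exponential with rate Σλ = 0.124 + 0.0588 + 0.193 + 0.0435 = 0.4193.
P(min > 3.54) = e^(−0.4193·3.54) = e^(−1.4843) ≈ 0.2267.

0.2267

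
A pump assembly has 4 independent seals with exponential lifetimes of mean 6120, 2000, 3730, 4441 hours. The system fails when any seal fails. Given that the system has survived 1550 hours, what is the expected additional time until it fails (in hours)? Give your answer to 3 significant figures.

865

First-failure rate Σλ = 1/6120 + 1/2000 + 1/3730 + 1/4441 = 0.00115667.
By memorylessness the expected residual is 1/Σλ = 864.551 hours, regardless of the 1550 already elapsed.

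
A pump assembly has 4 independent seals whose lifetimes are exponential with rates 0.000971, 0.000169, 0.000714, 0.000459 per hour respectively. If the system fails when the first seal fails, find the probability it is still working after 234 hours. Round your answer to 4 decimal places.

The time to first failure is exponential with rate Σλ = 0.000971 + 0.000169 + 0.000714 + 0.000459 = 0.002313.
P(min > 234) = e^(−0.002313·234) = e^(−0.54124) ≈ 0.5820.

0.5820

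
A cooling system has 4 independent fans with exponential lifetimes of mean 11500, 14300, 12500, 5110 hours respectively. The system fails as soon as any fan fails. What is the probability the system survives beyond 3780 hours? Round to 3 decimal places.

0.195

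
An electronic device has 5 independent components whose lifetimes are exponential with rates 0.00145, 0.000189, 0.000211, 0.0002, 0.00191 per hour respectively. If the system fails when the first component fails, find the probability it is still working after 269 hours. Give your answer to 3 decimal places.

The time to first failure is exponential with rate Σλ = 0.00145 + 0.000189 + 0.000211 + 0.0002 + 0.00191 = 0.00396.
P(min > 269) = e^(−0.00396·269) = e^(−1.0652) ≈ 0.345.

0.345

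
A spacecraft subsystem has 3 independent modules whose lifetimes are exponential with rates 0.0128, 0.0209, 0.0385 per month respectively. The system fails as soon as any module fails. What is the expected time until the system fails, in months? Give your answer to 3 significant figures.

13.9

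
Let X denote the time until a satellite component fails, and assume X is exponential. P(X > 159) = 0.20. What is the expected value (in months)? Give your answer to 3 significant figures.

e^(−λ·159) = 0.20 ⇒ λ = −ln(0.20)/159 = 0.0101223.
Mean = 1/λ = 98.7923 months.

98.8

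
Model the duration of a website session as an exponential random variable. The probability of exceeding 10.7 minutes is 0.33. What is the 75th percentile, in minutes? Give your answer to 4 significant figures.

13.38

e^(−λ·10.7) = 0.33 ⇒ λ = −ln(0.33)/10.7 = 0.103613.
75th percentile: 1 − e^(−λt) = 0.75, t = −ln(0.25)/λ = 13.3795 minutes.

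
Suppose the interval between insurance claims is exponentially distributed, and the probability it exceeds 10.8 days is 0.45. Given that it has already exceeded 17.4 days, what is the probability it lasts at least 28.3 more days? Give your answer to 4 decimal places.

0.1234

From e^(−λ·10.8) = 0.45, λ = −ln(0.45)/10.8 = 0.0739359.
Memoryless: P(X > 17.4+28.3 | X > 17.4) = P(X > 28.3) = e^(−0.0739359·28.3) ≈ 0.1234.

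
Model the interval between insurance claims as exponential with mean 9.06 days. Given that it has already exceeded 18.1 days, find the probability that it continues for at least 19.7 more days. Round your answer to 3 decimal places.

The rate is λ = 1/9.06 = 0.110375 per day.
The exponential is memoryless, so the remaining time is again Exp(λ): the condition X > 18.1 is irrelevant.
P(X > 19.7) = e^(−2.1744) ≈ 0.114.

0.114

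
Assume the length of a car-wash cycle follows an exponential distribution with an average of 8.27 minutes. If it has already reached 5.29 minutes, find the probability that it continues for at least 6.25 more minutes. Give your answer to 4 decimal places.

0.4697

The rate is λ = 1/8.27 = 0.120919 per minute.
By the memoryless property, P(X > 5.29+6.25 | X > 5.29) = P(X > 6.25).
P(X > 6.25) = e^(−0.75574) ≈ 0.4697.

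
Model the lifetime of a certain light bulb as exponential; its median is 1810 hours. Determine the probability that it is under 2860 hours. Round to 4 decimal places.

0.6655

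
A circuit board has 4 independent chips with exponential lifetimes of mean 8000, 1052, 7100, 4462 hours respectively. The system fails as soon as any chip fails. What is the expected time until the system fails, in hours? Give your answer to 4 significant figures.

The first failure time is exponential with rate Σλ_i = 1/8000 + 1/1052 + 1/7100 + 1/4462 = 0.00144053 per hour.
E[min] = 1/Σλ = 1/0.00144053 = 694.189 hours.

694.2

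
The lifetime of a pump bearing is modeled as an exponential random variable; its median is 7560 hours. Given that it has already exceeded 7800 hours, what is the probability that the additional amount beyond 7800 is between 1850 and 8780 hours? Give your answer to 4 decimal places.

For an exponential, median = ln(2)/λ, so λ = ln 2 / 7560 = 0.0000916861 per hour.
Memoryless: the residual past 7800 is again Exp(λ).
P(1850 < residual < 8780) = e^(−λ·1850) − e^(−λ·8780) = 0.84399 − 0.44709 ≈ 0.3969.

0.3969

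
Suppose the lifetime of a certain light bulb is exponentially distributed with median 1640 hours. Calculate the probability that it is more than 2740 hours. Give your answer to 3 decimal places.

For an exponential, median = ln(2)/λ, so λ = ln 2 / 1640 = 0.000422651 per hour.
P(X > 2740) = e^(−λ·2740) = e^(−1.1581) ≈ 0.314.

0.314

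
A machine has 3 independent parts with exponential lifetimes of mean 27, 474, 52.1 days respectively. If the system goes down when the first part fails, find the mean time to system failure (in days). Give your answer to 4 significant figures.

17.14

The first failure time is exponential with rate Σλ_i = 1/27 + 1/474 + 1/52.1 = 0.0583406 per day.
E[min] = 1/Σλ = 1/0.0583406 = 17.1407 days.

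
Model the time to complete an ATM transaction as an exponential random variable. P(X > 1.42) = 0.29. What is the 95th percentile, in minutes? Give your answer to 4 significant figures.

e^(−λ·1.42) = 0.29 ⇒ λ = −ln(0.29)/1.42 = 0.871743.
95th percentile: 1 − e^(−λt) = 0.95, t = −ln(0.05)/λ = 3.43649 minutes.

3.436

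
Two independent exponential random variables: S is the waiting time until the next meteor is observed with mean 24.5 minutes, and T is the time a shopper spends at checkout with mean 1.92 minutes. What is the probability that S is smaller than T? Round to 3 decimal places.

λ_1 = 1/24.5 = 0.0408163, λ_2 = 1/1.92 = 0.520833.
For independent exponentials, P(S < T) = λ_1/(λ_1+λ_2) = 0.0408163/0.56165 ≈ 0.073.

0.073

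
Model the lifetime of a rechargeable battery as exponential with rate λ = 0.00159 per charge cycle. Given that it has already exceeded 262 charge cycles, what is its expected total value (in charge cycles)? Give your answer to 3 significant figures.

891

By memorylessness, E[X | X > 262] = 262 + 1/λ = 262 + 628.931 = 890.931 charge cycles.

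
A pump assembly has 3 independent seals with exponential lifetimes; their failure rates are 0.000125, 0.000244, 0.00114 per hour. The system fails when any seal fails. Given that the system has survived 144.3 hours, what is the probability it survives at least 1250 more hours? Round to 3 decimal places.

Time to first failure ~ Exp(Σλ) with Σλ = 0.001509.
By memorylessness, P(T > 144.3+1250 | T > 144.3) = P(T > 1250) = e^(−0.001509·1250) ≈ 0.152.

0.152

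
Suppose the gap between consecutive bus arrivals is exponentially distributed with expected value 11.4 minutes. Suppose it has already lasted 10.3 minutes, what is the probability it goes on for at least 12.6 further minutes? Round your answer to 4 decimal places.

0.3311

The rate is λ = 1/11.4 = 0.0877193 per minute.
The exponential is memoryless, so the remaining time is again Exp(λ): the condition X > 10.3 is irrelevant.
P(X > 12.6) = e^(−1.1053) ≈ 0.3311.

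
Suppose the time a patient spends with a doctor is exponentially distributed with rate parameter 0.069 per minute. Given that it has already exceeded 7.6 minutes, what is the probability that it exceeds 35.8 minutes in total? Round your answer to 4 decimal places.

0.1429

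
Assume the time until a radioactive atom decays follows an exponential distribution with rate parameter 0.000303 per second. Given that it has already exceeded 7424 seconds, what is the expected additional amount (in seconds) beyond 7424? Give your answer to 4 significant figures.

By memorylessness, the remaining amount past any threshold is again Exp(λ) with mean 1/λ = 3300.33 seconds.

3300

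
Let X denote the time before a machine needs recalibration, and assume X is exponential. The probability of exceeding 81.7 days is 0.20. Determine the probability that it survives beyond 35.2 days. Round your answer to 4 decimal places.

0.4999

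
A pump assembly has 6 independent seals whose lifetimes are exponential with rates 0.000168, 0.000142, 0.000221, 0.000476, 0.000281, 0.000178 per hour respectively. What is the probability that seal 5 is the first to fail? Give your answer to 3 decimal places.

The time to first failure is exponential with rate Σλ = 0.000168 + 0.000142 + 0.000221 + 0.000476 + 0.000281 + 0.000178 = 0.001466.
P(seal 5 first) = λ_5/Σλ = 0.000281/0.001466 ≈ 0.192.

0.192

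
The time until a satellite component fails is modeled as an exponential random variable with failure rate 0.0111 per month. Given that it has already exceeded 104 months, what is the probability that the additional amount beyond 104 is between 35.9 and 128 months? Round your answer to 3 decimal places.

Memoryless: the residual past 104 is again Exp(λ).
P(35.9 < residual < 128) = e^(−λ·35.9) − e^(−λ·128) = 0.67133 − 0.24152 ≈ 0.430.

0.430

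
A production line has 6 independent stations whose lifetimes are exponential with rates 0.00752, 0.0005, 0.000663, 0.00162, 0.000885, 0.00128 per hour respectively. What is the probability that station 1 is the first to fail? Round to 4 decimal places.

The time to first failure is exponential with rate Σλ = 0.00752 + 0.0005 + 0.000663 + 0.00162 + 0.000885 + 0.00128 = 0.012468.
P(station 1 first) = λ_1/Σλ = 0.00752/0.012468 ≈ 0.6031.

0.6031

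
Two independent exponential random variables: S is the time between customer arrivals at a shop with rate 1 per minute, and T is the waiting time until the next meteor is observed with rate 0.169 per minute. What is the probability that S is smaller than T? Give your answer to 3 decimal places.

λ_1 = 1, λ_2 = 0.169.
For independent exponentials, P(S < T) = λ_1/(λ_1+λ_2) = 1/1.169 ≈ 0.855.

0.855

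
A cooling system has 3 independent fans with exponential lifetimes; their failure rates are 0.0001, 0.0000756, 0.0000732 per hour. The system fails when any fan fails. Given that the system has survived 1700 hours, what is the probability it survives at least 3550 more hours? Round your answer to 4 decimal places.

0.4134

Time to first failure ~ Exp(Σλ) with Σλ = 0.0002488.
By memorylessness, P(T > 1700+3550 | T > 1700) = P(T > 3550) = e^(−0.0002488·3550) ≈ 0.4134.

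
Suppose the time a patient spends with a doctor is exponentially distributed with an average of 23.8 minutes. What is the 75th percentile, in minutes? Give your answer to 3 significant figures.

33.0

The rate is λ = 1/23.8 = 0.0420168 per minute.
Set 1 − e^(−λt) = 0.75, so t = −ln(0.25)/λ = 1.3863/0.0420168 ≈ 32.9938 minutes.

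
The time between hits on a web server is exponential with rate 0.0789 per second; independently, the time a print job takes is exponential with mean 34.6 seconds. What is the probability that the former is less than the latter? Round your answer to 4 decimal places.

0.7319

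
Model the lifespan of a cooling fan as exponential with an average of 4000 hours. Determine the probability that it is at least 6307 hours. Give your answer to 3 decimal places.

0.207

The rate is λ = 1/4000 = 0.00025 per hour.
P(X > 6307) = e^(−λ·6307) = e^(−1.5768) ≈ 0.207.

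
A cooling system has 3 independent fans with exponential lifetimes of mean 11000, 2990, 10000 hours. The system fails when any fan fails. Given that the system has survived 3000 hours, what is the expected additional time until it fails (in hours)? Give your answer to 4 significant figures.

1903

First-failure rate Σλ = 1/11000 + 1/2990 + 1/10000 = 0.000525357.
By memorylessness the expected residual is 1/Σλ = 1903.47 hours, regardless of the 3000 already elapsed.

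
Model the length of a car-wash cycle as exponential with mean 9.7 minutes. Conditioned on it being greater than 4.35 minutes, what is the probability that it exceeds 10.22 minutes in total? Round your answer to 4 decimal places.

0.5460

The rate is λ = 1/9.7 = 0.103093 per minute.
By the memoryless property, P(X > 4.35+5.87 | X > 4.35) = P(X > 5.87).
P(X > 5.87) = e^(−0.60515) ≈ 0.5460.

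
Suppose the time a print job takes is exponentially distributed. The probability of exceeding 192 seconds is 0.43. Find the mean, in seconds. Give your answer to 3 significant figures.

e^(−λ·192) = 0.43 ⇒ λ = −ln(0.43)/192 = 0.00439568.
Mean = 1/λ = 227.496 seconds.

227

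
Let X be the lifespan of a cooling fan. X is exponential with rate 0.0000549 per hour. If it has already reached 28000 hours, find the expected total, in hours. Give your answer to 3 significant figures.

46200

By memorylessness, E[X | X > 28000] = 28000 + 1/λ = 28000 + 18214.9 = 46214.9 hours.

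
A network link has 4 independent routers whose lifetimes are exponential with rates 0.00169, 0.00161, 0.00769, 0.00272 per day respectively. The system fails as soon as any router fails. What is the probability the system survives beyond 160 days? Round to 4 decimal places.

0.1115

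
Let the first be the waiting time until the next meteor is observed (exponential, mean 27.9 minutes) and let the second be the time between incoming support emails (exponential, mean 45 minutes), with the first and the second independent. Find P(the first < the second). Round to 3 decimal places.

0.617

λ_1 = 1/27.9 = 0.0358423, λ_2 = 1/45 = 0.0222222.
For independent exponentials, P(the first < the second) = λ_1/(λ_1+λ_2) = 0.0358423/0.0580645 ≈ 0.617.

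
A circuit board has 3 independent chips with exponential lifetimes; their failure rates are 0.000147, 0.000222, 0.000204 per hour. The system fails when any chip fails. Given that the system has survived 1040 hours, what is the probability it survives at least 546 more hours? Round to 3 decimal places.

Time to first failure ~ Exp(Σλ) with Σλ = 0.000573.
By memorylessness, P(T > 1040+546 | T > 1040) = P(T > 546) = e^(−0.000573·546) ≈ 0.731.

0.731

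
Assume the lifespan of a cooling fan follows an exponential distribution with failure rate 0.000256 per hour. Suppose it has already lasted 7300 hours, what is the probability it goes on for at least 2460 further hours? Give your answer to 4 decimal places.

The exponential is memoryless, so the remaining time is again Exp(λ): the condition X > 7300 is irrelevant.
P(X > 2460) = e^(−0.62976) ≈ 0.5327.

0.5327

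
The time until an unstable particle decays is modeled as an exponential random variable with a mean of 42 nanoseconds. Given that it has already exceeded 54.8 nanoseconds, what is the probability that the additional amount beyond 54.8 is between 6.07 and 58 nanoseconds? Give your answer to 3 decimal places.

0.614

The rate is λ = 1/42 = 0.0238095 per nanosecond.
Memoryless: the residual past 54.8 is again Exp(λ).
P(6.07 < residual < 58) = e^(−λ·6.07) − e^(−λ·58) = 0.86543 − 0.25134 ≈ 0.614.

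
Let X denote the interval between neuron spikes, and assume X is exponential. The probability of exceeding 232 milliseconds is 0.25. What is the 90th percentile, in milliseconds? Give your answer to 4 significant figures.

e^(−λ·232) = 0.25 ⇒ λ = −ln(0.25)/232 = 0.00597541.
90th percentile: 1 − e^(−λt) = 0.9, t = −ln(0.1)/λ = 385.344 milliseconds.

385.3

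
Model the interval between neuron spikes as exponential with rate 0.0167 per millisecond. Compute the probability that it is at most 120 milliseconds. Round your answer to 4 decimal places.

P(X ≤ 120) = 1 − e^(−λ·120) = 1 − e^(−2.004) ≈ 0.8652.

0.8652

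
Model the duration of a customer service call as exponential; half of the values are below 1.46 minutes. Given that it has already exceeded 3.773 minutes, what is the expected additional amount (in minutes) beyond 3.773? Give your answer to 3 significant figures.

For an exponential, median = ln(2)/λ, so λ = ln 2 / 1.46 = 0.474758 per minute.
By memorylessness, the remaining amount past any threshold is again Exp(λ) with mean 1/λ = 2.10633 minutes.

2.11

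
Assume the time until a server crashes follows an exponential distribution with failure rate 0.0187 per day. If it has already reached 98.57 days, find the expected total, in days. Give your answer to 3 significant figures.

152

By memorylessness, E[X | X > 98.57] = 98.57 + 1/λ = 98.57 + 53.4759 = 152.046 days.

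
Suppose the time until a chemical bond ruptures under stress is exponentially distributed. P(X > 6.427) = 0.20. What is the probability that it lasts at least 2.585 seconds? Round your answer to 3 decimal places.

0.523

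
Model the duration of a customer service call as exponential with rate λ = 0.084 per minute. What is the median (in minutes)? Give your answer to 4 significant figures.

8.252

Set 1 − e^(−λt) = 0.5, so t = −ln(0.5)/λ = 0.69315/0.084 ≈ 8.25175 minutes.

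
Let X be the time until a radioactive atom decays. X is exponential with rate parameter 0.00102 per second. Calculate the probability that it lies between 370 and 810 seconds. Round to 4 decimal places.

0.2479

P(370 < X < 810) = e^(−λ·370) − e^(−λ·810) = 0.68564 − 0.43771 ≈ 0.2479.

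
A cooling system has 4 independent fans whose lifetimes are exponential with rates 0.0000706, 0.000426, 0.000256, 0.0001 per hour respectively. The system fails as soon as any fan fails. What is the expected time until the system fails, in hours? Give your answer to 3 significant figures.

1170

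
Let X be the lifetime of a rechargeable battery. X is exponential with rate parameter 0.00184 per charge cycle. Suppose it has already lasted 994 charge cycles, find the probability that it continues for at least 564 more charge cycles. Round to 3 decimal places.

By the memoryless property, P(X > 994+564 | X > 994) = P(X > 564).
P(X > 564) = e^(−1.0378) ≈ 0.354.

0.354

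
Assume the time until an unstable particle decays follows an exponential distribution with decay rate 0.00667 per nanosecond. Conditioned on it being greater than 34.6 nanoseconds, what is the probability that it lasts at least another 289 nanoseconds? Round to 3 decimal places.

0.145

The exponential is memoryless, so the remaining time is again Exp(λ): the condition X > 34.6 is irrelevant.
P(X > 289) = e^(−1.9276) ≈ 0.145.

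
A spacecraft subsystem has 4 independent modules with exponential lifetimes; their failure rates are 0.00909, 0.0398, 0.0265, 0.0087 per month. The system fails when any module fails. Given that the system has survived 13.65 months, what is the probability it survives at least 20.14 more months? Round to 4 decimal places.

0.1839

Time to first failure ~ Exp(Σλ) with Σλ = 0.08409.
By memorylessness, P(T > 13.65+20.14 | T > 13.65) = P(T > 20.14) = e^(−0.08409·20.14) ≈ 0.1839.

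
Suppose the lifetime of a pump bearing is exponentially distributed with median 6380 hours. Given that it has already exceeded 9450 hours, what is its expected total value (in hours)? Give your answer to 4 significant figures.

18650

For an exponential, median = ln(2)/λ, so λ = ln 2 / 6380 = 0.000108644 per hour.
By memorylessness, E[X | X > 9450] = 9450 + 1/λ = 9450 + 9204.39 = 18654.4 hours.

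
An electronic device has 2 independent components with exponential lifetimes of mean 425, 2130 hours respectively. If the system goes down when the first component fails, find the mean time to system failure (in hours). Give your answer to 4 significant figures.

The first failure time is exponential with rate Σλ_i = 1/425 + 1/2130 = 0.00282242 per hour.
E[min] = 1/Σλ = 1/0.00282242 = 354.305 hours.

354.3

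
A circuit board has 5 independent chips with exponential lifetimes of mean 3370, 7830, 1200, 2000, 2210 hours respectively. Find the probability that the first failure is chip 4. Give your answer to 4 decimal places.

0.2262

Rates: λ_i = 1/mean_i → 0.000296736, 0.000127714, 0.000833333, 0.0005, 0.000452489; Σλ = 0.00221027.
P(chip 4 first) = λ_4/Σλ = 0.0005/0.00221027 ≈ 0.2262.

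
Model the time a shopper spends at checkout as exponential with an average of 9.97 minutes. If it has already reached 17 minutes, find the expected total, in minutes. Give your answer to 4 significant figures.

26.97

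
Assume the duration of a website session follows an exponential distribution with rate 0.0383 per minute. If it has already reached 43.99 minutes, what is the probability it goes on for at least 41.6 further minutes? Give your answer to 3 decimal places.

0.203

The exponential is memoryless, so the remaining time is again Exp(λ): the condition X > 43.99 is irrelevant.
P(X > 41.6) = e^(−1.5933) ≈ 0.203.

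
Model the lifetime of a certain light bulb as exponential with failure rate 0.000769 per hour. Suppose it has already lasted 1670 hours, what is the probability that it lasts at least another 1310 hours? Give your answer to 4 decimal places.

P(X > s+t | X > s) = e^(−λ(s+t))/e^(−λs) = e^(−λt), independent of s = 1670.
P(X > 1310) = e^(−1.0074) ≈ 0.3652.

0.3652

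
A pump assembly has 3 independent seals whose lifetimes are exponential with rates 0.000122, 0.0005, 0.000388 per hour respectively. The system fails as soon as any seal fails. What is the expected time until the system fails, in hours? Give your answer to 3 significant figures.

990

The time to first failure is exponential with rate Σλ = 0.000122 + 0.0005 + 0.000388 = 0.00101.
E[min] = 1/Σλ = 1/0.00101 = 990.099 hours.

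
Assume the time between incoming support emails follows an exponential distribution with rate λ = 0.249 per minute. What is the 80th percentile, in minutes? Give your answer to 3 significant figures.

6.46

Set 1 − e^(−λt) = 0.8, so t = −ln(0.2)/λ = 1.6094/0.249 ≈ 6.46361 minutes.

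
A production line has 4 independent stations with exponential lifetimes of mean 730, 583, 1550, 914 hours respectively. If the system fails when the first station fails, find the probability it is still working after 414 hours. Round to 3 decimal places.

0.136

The first failure time is exponential with rate Σλ_i = 1/730 + 1/583 + 1/1550 + 1/914 = 0.00482438 per hour.
P(min > 414) = e^(−0.00482438·414) = e^(−1.9973) ≈ 0.136.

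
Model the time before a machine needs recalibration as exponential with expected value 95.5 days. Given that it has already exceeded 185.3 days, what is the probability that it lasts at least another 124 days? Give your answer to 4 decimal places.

0.2730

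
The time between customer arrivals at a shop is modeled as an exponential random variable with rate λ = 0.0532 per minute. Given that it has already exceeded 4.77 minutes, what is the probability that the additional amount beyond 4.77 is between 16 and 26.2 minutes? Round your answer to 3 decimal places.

0.179

Memoryless: the residual past 4.77 is again Exp(λ).
P(16 < residual < 26.2) = e^(−λ·16) − e^(−λ·26.2) = 0.42690 − 0.24812 ≈ 0.179.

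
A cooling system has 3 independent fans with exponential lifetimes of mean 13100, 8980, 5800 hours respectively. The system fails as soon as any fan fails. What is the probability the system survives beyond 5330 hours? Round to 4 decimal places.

0.1467

The first failure time is exponential with rate Σλ_i = 1/13100 + 1/8980 + 1/5800 = 0.000360108 per hour.
P(min > 5330) = e^(−0.000360108·5330) = e^(−1.9194) ≈ 0.1467.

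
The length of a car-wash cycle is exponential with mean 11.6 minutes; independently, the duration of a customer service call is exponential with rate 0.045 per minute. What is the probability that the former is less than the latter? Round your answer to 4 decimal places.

0.6570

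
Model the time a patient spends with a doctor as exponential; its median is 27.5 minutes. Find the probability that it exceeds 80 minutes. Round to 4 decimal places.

For an exponential, median = ln(2)/λ, so λ = ln 2 / 27.5 = 0.0252054 per minute.
P(X > 80) = e^(−λ·80) = e^(−2.0164) ≈ 0.1331.

0.1331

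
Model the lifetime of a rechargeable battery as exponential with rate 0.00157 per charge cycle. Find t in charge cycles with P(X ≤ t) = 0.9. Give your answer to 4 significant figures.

1467

Set 1 − e^(−λt) = 0.9, so t = −ln(0.1)/λ = 2.3026/0.00157 ≈ 1466.61 charge cycles.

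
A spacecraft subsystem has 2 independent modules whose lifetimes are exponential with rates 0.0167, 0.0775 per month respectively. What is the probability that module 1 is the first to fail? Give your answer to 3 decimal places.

0.177

The time to first failure is exponential with rate Σλ = 0.0167 + 0.0775 = 0.0942.
P(module 1 first) = λ_1/Σλ = 0.0167/0.0942 ≈ 0.177.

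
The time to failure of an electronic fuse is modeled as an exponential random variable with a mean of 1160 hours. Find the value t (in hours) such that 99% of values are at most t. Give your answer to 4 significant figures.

5342

The rate is λ = 1/1160 = 0.000862069 per hour.
Set 1 − e^(−λt) = 0.99, so t = −ln(0.01)/λ = 4.6052/0.000862069 ≈ 5342 hours.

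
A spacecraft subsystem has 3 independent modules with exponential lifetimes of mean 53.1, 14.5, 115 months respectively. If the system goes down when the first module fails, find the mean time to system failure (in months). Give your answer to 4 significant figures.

10.36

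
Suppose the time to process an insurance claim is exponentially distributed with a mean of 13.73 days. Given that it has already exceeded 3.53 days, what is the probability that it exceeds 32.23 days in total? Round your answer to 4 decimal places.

0.1236

The rate is λ = 1/13.73 = 0.0728332 per day.
The exponential is memoryless, so the remaining time is again Exp(λ): the condition X > 3.53 is irrelevant.
P(X > 28.7) = e^(−2.0903) ≈ 0.1236.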